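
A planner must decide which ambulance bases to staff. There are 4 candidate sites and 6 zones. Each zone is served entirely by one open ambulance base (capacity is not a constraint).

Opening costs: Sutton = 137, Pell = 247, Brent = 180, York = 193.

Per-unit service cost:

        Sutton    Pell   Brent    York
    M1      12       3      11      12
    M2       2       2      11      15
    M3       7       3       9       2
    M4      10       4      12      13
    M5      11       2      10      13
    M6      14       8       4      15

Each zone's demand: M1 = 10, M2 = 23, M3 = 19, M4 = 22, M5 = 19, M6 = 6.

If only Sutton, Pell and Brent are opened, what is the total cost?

Each zone is assigned to its cheapest site among the open ones.
{Sutton, Pell, Brent}: M1→Pell 3·10=30, M2→Sutton 2·23=46, M3→Pell 3·19=57, M4→Pell 4·22=88, M5→Pell 2·19=38, M6→Brent 4·6=24. Service 283; fixed 564; total 847.

Total cost: 847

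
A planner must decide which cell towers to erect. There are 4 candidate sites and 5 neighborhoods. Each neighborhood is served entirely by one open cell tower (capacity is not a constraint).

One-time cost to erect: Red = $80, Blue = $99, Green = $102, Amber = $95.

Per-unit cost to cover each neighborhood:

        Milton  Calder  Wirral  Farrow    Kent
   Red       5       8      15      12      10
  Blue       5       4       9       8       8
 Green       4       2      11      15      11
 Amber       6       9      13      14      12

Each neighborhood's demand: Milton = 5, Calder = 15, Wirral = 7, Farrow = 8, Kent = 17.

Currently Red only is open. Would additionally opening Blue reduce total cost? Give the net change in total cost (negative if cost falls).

Yes — net change −69 (cost falls by 69).

Current service cost with {Red}: 516.
Adding Blue: each neighborhood re-picks its cheapest; new service cost 348, saving 168.
Extra fixed cost: 99. Net change = 99 − 168 = -69.
(Totals: 596 → 527.)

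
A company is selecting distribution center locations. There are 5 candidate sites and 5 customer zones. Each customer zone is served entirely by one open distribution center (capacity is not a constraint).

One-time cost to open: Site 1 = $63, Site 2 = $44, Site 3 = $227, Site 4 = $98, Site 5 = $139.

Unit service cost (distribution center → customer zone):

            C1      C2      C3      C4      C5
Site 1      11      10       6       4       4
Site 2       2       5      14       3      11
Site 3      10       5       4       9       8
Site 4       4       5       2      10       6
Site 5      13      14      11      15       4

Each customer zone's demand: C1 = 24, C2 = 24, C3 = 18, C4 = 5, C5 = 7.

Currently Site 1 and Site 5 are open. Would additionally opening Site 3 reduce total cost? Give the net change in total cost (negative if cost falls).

Current service cost with {Site 1, Site 5}: 660.
Adding Site 3: each customer zone re-picks its cheapest; new service cost 480, saving 180.
Extra fixed cost: 227. Net change = 227 − 180 = 47.
(Totals: 862 → 909.)

No — net change +47 (cost rises by 47).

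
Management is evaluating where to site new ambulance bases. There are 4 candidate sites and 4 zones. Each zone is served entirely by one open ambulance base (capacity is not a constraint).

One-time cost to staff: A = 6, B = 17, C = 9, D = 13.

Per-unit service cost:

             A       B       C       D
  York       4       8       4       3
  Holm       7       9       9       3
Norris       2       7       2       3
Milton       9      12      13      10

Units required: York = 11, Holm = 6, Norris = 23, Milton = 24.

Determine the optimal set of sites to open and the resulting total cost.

Open A and D; minimum total cost 332.

For any fixed open set, each zone goes to its cheapest open site; total = fixed + service.
{A, D}: York→D 3·11=33, Holm→D 3·6=18, Norris→A 2·23=46, Milton→A 9·24=216. Service 313; fixed 19; total 332.
{A, C, D}: service 313 + fixed 28 = 341
{A, B, D}: service 313 + fixed 36 = 349
{A, B, C, D}: service 313 + fixed 45 = 358
No other subset beats 332.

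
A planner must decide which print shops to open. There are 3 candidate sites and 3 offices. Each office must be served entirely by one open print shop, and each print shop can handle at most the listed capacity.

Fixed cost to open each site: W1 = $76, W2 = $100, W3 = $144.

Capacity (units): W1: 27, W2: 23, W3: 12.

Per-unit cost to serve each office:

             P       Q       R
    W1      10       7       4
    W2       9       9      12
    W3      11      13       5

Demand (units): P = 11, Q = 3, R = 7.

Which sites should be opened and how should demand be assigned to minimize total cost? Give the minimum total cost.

Open {W1}: P→W1 10·11=110, Q→W1 7·3=21, R→W1 4·7=28.
Loads: W1 carries 21/27. Service 159; fixed 76; total 235.
Next best feasible plan costs 310.

Minimum total cost: 235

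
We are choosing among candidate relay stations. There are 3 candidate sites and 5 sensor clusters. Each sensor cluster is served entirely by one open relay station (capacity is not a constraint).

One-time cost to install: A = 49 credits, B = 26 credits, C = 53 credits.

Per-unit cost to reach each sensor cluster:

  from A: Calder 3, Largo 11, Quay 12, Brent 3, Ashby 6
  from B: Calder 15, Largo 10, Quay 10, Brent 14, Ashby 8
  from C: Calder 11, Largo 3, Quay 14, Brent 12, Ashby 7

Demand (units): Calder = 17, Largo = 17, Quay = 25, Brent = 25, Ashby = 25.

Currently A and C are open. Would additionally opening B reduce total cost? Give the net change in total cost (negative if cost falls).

Yes — net change −24 (cost falls by 24).

Current service cost with {A, C}: 627.
Adding B: each sensor cluster re-picks its cheapest; new service cost 577, saving 50.
Extra fixed cost: 26. Net change = 26 − 50 = -24.
(Totals: 729 → 705.)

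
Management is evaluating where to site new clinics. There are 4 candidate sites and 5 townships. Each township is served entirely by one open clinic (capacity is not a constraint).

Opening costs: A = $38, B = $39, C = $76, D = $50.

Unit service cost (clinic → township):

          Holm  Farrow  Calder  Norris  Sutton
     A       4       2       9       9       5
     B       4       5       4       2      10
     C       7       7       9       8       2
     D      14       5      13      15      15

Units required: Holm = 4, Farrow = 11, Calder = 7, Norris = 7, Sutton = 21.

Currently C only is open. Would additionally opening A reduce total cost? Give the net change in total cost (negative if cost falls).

Current service cost with {C}: 266.
Adding A: each township re-picks its cheapest; new service cost 199, saving 67.
Extra fixed cost: 38. Net change = 38 − 67 = -29.
(Totals: 342 → 313.)

Yes — net change −29 (cost falls by 29).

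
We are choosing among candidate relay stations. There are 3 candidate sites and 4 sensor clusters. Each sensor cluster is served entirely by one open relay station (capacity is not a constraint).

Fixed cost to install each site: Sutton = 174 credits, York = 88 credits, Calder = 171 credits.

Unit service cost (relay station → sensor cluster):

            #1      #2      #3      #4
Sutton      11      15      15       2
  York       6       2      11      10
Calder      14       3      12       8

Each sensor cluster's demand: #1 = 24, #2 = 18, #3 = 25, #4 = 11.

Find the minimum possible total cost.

For any fixed open set, each sensor cluster goes to its cheapest open site; total = fixed + service.
{York}: #1→York 6·24=144, #2→York 2·18=36, #3→York 11·25=275, #4→York 10·11=110. Service 565; fixed 88; total 653.
{Sutton, York}: #1→York 6·24=144, #2→York 2·18=36, #3→York 11·25=275, #4→Sutton 2·11=22. Service 477; fixed 262; total 739.
{York, Calder}: service 543 + fixed 259 = 802
{Sutton, York, Calder}: #1→York 6·24=144, #2→York 2·18=36, #3→York 11·25=275, #4→Sutton 2·11=22. Service 477; fixed 433; total 910.
No other subset beats 653.

Minimum total cost: 653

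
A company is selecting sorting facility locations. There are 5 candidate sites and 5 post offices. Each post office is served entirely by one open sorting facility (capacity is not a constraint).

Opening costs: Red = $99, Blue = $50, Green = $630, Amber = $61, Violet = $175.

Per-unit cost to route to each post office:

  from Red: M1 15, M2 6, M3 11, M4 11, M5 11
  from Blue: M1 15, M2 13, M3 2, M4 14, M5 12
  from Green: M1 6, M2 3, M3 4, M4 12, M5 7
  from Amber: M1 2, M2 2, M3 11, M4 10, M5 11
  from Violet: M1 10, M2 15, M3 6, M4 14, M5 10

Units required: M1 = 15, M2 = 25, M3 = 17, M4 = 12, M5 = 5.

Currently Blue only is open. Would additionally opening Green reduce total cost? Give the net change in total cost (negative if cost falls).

Current service cost with {Blue}: 812.
Adding Green: each post office re-picks its cheapest; new service cost 378, saving 434.
Extra fixed cost: 630. Net change = 630 − 434 = 196.
(Totals: 862 → 1058.)

No — net change +196 (cost rises by 196).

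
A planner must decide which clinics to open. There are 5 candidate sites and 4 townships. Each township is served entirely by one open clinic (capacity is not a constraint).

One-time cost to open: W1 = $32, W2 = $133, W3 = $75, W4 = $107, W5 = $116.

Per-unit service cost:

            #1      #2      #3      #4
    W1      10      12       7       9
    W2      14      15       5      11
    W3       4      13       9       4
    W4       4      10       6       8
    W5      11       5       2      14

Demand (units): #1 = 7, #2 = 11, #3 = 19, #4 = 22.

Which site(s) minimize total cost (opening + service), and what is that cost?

Open W3 and W5; minimum total cost 400.

For any fixed open set, each township goes to its cheapest open site; total = fixed + service.
{W3, W5}: #1→W3 4·7=28, #2→W5 5·11=55, #3→W5 2·19=38, #4→W3 4·22=88. Service 209; fixed 191; total 400.
{W1, W3, W5}: service 209 + fixed 223 = 432
{W1, W3}: #1→W3 4·7=28, #2→W1 12·11=132, #3→W1 7·19=133, #4→W3 4·22=88. Service 381; fixed 107; total 488.
{W1, W2, W3, W4, W5}: service 209 + fixed 463 = 672
No other subset beats 400.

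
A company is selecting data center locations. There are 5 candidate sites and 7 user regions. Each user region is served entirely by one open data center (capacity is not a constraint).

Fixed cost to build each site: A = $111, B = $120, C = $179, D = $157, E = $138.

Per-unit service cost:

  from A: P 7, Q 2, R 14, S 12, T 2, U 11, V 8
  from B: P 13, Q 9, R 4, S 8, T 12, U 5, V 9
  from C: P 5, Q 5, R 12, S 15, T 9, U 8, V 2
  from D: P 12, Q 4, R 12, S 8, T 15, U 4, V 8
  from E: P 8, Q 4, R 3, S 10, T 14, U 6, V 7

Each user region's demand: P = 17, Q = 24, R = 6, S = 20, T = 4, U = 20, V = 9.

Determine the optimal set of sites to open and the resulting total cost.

Open A and B; minimum total cost 762.

For any fixed open set, each user region goes to its cheapest open site; total = fixed + service.
{A, B}: P→A 7·17=119, Q→A 2·24=48, R→B 4·6=24, S→B 8·20=160, T→A 2·4=8, U→B 5·20=100, V→A 8·9=72. Service 531; fixed 231; total 762.
{A, E}: P→A 7·17=119, Q→A 2·24=48, R→E 3·6=18, S→E 10·20=200, T→A 2·4=8, U→E 6·20=120, V→E 7·9=63. Service 576; fixed 249; total 825.
{A, D}: P→A 7·17=119, Q→A 2·24=48, R→D 12·6=72, S→D 8·20=160, T→A 2·4=8, U→D 4·20=80, V→A 8·9=72. Service 559; fixed 268; total 827.
{A, B, C, D, E}: P→C 5·17=85, Q→A 2·24=48, R→E 3·6=18, S→B 8·20=160, T→A 2·4=8, U→D 4·20=80, V→C 2·9=18. Service 417; fixed 705; total 1122.
No other subset beats 762.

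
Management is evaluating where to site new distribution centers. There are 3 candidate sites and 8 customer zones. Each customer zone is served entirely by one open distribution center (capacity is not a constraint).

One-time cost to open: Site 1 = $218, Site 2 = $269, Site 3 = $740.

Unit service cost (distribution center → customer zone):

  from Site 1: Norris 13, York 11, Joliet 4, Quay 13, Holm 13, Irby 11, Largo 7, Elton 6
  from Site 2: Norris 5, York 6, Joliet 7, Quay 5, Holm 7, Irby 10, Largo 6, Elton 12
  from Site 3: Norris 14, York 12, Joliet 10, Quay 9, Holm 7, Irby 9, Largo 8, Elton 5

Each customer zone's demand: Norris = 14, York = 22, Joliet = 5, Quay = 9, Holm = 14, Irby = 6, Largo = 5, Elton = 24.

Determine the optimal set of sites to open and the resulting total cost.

Open Site 2 only; minimum total cost 1027.

For any fixed open set, each customer zone goes to its cheapest open site; total = fixed + service.
{Site 2}: Norris→Site 2 5·14=70, York→Site 2 6·22=132, Joliet→Site 2 7·5=35, Quay→Site 2 5·9=45, Holm→Site 2 7·14=98, Irby→Site 2 10·6=60, Largo→Site 2 6·5=30, Elton→Site 2 12·24=288. Service 758; fixed 269; total 1027.
{Site 1, Site 2}: service 599 + fixed 487 = 1086
{Site 1}: Norris→Site 1 13·14=182, York→Site 1 11·22=242, Joliet→Site 1 4·5=20, Quay→Site 1 13·9=117, Holm→Site 1 13·14=182, Irby→Site 1 11·6=66, Largo→Site 1 7·5=35, Elton→Site 1 6·24=144. Service 988; fixed 218; total 1206.
{Site 1, Site 2, Site 3}: service 569 + fixed 1227 = 1796
No other subset beats 1027.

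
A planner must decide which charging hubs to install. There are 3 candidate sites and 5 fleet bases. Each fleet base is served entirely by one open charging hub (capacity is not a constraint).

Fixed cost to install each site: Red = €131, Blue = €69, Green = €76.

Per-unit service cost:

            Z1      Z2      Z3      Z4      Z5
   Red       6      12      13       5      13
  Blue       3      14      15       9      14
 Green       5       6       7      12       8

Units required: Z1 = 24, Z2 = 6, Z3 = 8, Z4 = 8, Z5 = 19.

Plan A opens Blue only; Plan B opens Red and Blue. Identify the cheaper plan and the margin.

Plan A: {Blue}: Z1→Blue 3·24=72, Z2→Blue 14·6=84, Z3→Blue 15·8=120, Z4→Blue 9·8=72, Z5→Blue 14·19=266. Service 614; fixed 69; total 683.
Plan B: {Red, Blue}: Z1→Blue 3·24=72, Z2→Red 12·6=72, Z3→Red 13·8=104, Z4→Red 5·8=40, Z5→Red 13·19=247. Service 535; fixed 200; total 735.
Difference: |683 − 735| = 52.

Plan A is cheaper by 52.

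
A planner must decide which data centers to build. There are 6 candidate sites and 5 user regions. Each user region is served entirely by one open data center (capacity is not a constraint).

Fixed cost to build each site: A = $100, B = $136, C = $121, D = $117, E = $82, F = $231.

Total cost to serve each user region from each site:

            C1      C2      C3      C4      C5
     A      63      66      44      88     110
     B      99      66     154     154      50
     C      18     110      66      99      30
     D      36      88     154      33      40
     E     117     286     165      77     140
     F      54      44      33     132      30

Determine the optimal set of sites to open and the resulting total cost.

For any fixed open set, each user region goes to its cheapest open site; total = fixed + service.
{A, D}: C1→D 36, C2→A 66, C3→A 44, C4→D 33, C5→D 40. Service 219; fixed 217; total 436.
{C}: C1→C 18, C2→C 110, C3→C 66, C4→C 99, C5→C 30. Service 323; fixed 121; total 444.
{A, C}: C1→C 18, C2→A 66, C3→A 44, C4→A 88, C5→C 30. Service 246; fixed 221; total 467.
{A, B, C, D, E, F}: C1→C 18, C2→F 44, C3→F 33, C4→D 33, C5→C 30. Service 158; fixed 787; total 945.
No other subset beats 436.

Open A and D; minimum total cost 436.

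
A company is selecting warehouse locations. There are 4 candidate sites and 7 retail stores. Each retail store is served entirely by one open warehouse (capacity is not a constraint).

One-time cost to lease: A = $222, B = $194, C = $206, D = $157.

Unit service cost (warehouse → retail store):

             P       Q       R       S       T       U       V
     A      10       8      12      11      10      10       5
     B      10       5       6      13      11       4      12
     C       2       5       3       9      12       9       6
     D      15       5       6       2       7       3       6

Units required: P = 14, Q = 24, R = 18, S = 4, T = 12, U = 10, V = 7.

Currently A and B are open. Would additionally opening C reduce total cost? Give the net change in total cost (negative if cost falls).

Current service cost with {A, B}: 607.
Adding C: each retail store re-picks its cheapest; new service cost 433, saving 174.
Extra fixed cost: 206. Net change = 206 − 174 = 32.
(Totals: 1023 → 1055.)

No — net change +32 (cost rises by 32).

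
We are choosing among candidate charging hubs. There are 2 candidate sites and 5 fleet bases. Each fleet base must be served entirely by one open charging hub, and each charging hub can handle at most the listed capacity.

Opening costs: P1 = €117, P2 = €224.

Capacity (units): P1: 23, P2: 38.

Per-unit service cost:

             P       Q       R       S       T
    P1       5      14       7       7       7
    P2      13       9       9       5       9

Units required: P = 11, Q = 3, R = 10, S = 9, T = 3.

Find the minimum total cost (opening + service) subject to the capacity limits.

Open {P2}: P→P2 13·11=143, Q→P2 9·3=27, R→P2 9·10=90, S→P2 5·9=45, T→P2 9·3=27.
Loads: P2 carries 36/38. Service 332; fixed 224; total 556.
Next best feasible plan costs 565.

Minimum total cost: 556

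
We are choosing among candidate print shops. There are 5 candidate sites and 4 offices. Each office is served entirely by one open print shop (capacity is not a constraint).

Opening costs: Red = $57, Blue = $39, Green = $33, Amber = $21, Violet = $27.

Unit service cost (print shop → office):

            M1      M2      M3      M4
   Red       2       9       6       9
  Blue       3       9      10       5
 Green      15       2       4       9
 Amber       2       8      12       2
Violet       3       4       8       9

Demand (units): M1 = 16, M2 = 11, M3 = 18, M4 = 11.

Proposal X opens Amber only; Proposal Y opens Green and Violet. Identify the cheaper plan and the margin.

Proposal Y is cheaper by 78.

Proposal X: {Amber}: M1→Amber 2·16=32, M2→Amber 8·11=88, M3→Amber 12·18=216, M4→Amber 2·11=22. Service 358; fixed 21; total 379.
Proposal Y: {Green, Violet}: M1→Violet 3·16=48, M2→Green 2·11=22, M3→Green 4·18=72, M4→Green 9·11=99. Service 241; fixed 60; total 301.
Difference: |379 − 301| = 78.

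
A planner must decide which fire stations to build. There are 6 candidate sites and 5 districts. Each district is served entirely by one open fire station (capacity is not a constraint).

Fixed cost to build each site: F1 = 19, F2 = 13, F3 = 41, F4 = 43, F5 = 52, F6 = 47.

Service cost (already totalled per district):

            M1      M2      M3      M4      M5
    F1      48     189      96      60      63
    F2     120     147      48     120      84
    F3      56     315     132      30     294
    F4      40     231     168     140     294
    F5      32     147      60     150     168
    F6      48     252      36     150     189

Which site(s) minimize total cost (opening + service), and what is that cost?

Open F1 and F2; minimum total cost 398.

For any fixed open set, each district goes to its cheapest open site; total = fixed + service.
{F1, F2}: M1→F1 48, M2→F2 147, M3→F2 48, M4→F1 60, M5→F1 63. Service 366; fixed 32; total 398.
{F1, F2, F3}: M1→F1 48, M2→F2 147, M3→F2 48, M4→F3 30, M5→F1 63. Service 336; fixed 73; total 409.
{F2, F3}: service 365 + fixed 54 = 419
{F1, F2, F3, F4, F5, F6}: service 308 + fixed 215 = 523
No other subset beats 398.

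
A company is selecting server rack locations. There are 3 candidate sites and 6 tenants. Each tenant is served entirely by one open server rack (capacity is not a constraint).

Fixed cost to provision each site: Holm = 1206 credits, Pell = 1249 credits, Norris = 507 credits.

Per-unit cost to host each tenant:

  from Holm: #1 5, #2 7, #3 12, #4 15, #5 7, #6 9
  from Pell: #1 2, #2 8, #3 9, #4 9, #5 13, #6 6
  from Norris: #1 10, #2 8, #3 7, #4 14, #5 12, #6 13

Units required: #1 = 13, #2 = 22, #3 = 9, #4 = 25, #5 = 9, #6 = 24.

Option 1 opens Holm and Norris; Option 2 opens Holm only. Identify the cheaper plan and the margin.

Option 1: {Holm, Norris}: #1→Holm 5·13=65, #2→Holm 7·22=154, #3→Norris 7·9=63, #4→Norris 14·25=350, #5→Holm 7·9=63, #6→Holm 9·24=216. Service 911; fixed 1713; total 2624.
Option 2: {Holm}: #1→Holm 5·13=65, #2→Holm 7·22=154, #3→Holm 12·9=108, #4→Holm 15·25=375, #5→Holm 7·9=63, #6→Holm 9·24=216. Service 981; fixed 1206; total 2187.
Difference: |2624 − 2187| = 437.

Option 2 is cheaper by 437.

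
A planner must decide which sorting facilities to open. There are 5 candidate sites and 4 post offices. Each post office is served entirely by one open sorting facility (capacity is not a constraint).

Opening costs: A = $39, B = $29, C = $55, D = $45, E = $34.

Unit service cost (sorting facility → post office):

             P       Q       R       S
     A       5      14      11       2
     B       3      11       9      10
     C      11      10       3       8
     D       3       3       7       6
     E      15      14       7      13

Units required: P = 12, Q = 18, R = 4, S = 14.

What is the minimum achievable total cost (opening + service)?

For any fixed open set, each post office goes to its cheapest open site; total = fixed + service.
{A, D}: P→D 3·12=36, Q→D 3·18=54, R→D 7·4=28, S→A 2·14=28. Service 146; fixed 84; total 230.
{D}: P→D 3·12=36, Q→D 3·18=54, R→D 7·4=28, S→D 6·14=84. Service 202; fixed 45; total 247.
{A, B, D}: service 146 + fixed 113 = 259
{A, B, C, D, E}: service 130 + fixed 202 = 332
No other subset beats 230.

Minimum total cost: 230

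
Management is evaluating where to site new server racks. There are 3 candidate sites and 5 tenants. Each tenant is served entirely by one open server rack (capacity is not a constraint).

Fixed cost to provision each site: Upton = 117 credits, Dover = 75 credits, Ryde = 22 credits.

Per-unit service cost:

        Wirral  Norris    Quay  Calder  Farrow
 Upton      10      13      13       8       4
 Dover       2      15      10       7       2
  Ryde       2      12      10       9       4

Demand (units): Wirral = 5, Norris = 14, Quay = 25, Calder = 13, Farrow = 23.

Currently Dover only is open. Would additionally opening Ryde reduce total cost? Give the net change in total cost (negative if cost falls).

Current service cost with {Dover}: 607.
Adding Ryde: each tenant re-picks its cheapest; new service cost 565, saving 42.
Extra fixed cost: 22. Net change = 22 − 42 = -20.
(Totals: 682 → 662.)

Yes — net change −20 (cost falls by 20).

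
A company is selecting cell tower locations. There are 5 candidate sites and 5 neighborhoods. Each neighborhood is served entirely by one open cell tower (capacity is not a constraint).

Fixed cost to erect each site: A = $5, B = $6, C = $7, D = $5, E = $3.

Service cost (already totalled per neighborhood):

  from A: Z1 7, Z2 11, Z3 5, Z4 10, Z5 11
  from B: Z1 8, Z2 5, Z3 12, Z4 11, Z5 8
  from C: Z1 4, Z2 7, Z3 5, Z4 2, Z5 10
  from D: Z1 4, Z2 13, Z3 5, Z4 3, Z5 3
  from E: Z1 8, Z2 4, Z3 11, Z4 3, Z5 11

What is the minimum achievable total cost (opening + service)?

For any fixed open set, each neighborhood goes to its cheapest open site; total = fixed + service.
{D, E}: Z1→D 4, Z2→E 4, Z3→D 5, Z4→D 3, Z5→D 3. Service 19; fixed 8; total 27.
{B, D}: service 20 + fixed 11 = 31
{A, D, E}: service 19 + fixed 13 = 32
{A, B, C, D, E}: service 18 + fixed 26 = 44
No other subset beats 27.

Minimum total cost: 27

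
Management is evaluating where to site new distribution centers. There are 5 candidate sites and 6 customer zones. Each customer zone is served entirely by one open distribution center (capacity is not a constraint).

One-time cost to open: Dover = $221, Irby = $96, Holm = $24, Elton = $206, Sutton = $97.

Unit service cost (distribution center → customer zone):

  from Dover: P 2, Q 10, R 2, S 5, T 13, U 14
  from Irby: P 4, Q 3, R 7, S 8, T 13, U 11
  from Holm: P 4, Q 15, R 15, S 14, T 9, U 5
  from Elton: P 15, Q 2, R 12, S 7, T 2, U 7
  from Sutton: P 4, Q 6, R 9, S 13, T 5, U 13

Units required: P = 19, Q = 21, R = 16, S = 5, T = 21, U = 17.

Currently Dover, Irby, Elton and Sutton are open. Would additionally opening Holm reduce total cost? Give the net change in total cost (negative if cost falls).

Yes — net change −10 (cost falls by 10).

Current service cost with {Dover, Irby, Elton, Sutton}: 298.
Adding Holm: each customer zone re-picks its cheapest; new service cost 264, saving 34.
Extra fixed cost: 24. Net change = 24 − 34 = -10.
(Totals: 918 → 908.)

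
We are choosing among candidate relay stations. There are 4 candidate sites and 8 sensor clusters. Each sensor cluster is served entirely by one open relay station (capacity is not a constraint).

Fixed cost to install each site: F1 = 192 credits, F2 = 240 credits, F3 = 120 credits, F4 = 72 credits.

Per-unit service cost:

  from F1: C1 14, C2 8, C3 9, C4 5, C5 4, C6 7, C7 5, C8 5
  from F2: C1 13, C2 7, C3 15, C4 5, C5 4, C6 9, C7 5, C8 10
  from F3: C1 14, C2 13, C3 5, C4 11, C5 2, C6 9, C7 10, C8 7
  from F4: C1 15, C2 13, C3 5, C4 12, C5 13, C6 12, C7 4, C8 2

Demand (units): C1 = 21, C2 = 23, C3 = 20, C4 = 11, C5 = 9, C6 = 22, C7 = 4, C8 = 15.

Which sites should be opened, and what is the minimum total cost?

For any fixed open set, each sensor cluster goes to its cheapest open site; total = fixed + service.
{F1, F4}: C1→F1 14·21=294, C2→F1 8·23=184, C3→F4 5·20=100, C4→F1 5·11=55, C5→F1 4·9=36, C6→F1 7·22=154, C7→F4 4·4=16, C8→F4 2·15=30. Service 869; fixed 264; total 1133.
{F2, F4}: service 869 + fixed 312 = 1181
{F1}: C1→F1 14·21=294, C2→F1 8·23=184, C3→F1 9·20=180, C4→F1 5·11=55, C5→F1 4·9=36, C6→F1 7·22=154, C7→F1 5·4=20, C8→F1 5·15=75. Service 998; fixed 192; total 1190.
{F1, F2, F3, F4}: service 807 + fixed 624 = 1431
(All 15 nonempty subsets were checked; F1 and F4 is lowest.)

Open F1 and F4; minimum total cost 1133.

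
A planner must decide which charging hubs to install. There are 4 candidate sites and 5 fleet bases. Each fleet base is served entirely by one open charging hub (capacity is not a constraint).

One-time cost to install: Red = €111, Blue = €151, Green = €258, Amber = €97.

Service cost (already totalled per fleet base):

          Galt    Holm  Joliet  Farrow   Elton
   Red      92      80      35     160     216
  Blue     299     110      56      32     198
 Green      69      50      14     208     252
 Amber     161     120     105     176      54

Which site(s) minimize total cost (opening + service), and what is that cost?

For any fixed open set, each fleet base goes to its cheapest open site; total = fixed + service.
{Red, Amber}: Galt→Red 92, Holm→Red 80, Joliet→Red 35, Farrow→Red 160, Elton→Amber 54. Service 421; fixed 208; total 629.
{Red, Blue, Amber}: Galt→Red 92, Holm→Red 80, Joliet→Red 35, Farrow→Blue 32, Elton→Amber 54. Service 293; fixed 359; total 652.
{Blue, Amber}: Galt→Amber 161, Holm→Blue 110, Joliet→Blue 56, Farrow→Blue 32, Elton→Amber 54. Service 413; fixed 248; total 661.
{Red, Blue, Green, Amber}: Galt→Green 69, Holm→Green 50, Joliet→Green 14, Farrow→Blue 32, Elton→Amber 54. Service 219; fixed 617; total 836.
No other subset beats 629.

Open Red and Amber; minimum total cost 629.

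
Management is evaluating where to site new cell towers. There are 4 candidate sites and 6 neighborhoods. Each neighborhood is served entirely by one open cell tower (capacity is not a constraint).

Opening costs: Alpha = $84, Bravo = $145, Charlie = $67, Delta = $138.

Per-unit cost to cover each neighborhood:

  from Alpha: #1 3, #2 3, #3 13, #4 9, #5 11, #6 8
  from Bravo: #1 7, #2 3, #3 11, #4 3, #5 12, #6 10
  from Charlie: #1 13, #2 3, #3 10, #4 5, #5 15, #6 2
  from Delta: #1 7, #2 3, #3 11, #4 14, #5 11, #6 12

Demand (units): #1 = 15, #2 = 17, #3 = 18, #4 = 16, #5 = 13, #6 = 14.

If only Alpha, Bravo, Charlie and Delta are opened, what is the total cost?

Each neighborhood is assigned to its cheapest site among the open ones.
{Alpha, Bravo, Charlie, Delta}: #1→Alpha 3·15=45, #2→Alpha 3·17=51, #3→Charlie 10·18=180, #4→Bravo 3·16=48, #5→Alpha 11·13=143, #6→Charlie 2·14=28. Service 495; fixed 434; total 929.

Total cost: 929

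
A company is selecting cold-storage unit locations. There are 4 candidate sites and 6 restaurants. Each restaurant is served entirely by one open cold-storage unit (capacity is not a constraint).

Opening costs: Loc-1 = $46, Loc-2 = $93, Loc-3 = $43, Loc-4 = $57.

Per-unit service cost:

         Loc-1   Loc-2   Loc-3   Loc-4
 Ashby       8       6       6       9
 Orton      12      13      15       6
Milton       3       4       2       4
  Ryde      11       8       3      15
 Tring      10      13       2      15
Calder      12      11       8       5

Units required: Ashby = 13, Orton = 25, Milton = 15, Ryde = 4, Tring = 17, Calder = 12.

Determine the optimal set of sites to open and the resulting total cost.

Open Loc-3 and Loc-4; minimum total cost 464.

For any fixed open set, each restaurant goes to its cheapest open site; total = fixed + service.
{Loc-3, Loc-4}: Ashby→Loc-3 6·13=78, Orton→Loc-4 6·25=150, Milton→Loc-3 2·15=30, Ryde→Loc-3 3·4=12, Tring→Loc-3 2·17=34, Calder→Loc-4 5·12=60. Service 364; fixed 100; total 464.
{Loc-1, Loc-3, Loc-4}: service 364 + fixed 146 = 510
{Loc-2, Loc-3, Loc-4}: service 364 + fixed 193 = 557
{Loc-1, Loc-2, Loc-3, Loc-4}: service 364 + fixed 239 = 603
(All 15 nonempty subsets were checked; Loc-3 and Loc-4 is lowest.)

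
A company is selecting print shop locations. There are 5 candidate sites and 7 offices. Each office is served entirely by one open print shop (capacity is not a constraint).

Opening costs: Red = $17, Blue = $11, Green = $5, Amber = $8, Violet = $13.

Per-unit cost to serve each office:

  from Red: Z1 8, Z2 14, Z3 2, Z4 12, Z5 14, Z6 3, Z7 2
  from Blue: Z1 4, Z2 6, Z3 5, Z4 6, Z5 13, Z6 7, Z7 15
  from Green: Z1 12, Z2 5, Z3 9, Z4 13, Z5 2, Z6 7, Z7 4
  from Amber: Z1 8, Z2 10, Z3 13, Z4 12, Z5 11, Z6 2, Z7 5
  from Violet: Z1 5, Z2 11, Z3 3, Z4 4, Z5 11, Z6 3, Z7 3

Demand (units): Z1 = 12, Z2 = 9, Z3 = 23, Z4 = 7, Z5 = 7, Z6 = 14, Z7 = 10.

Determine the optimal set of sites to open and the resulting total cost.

Open Red, Blue, Green, Amber and Violet; minimum total cost 283.

For any fixed open set, each office goes to its cheapest open site; total = fixed + service.
{Red, Blue, Green, Amber, Violet}: Z1→Blue 4·12=48, Z2→Green 5·9=45, Z3→Red 2·23=46, Z4→Violet 4·7=28, Z5→Green 2·7=14, Z6→Amber 2·14=28, Z7→Red 2·10=20. Service 229; fixed 54; total 283.
{Red, Blue, Green, Amber}: service 243 + fixed 41 = 284
{Red, Green, Amber, Violet}: Z1→Violet 5·12=60, Z2→Green 5·9=45, Z3→Red 2·23=46, Z4→Violet 4·7=28, Z5→Green 2·7=14, Z6→Amber 2·14=28, Z7→Red 2·10=20. Service 241; fixed 43; total 284.
{Green}: service 639 + fixed 5 = 644
No other subset beats 283.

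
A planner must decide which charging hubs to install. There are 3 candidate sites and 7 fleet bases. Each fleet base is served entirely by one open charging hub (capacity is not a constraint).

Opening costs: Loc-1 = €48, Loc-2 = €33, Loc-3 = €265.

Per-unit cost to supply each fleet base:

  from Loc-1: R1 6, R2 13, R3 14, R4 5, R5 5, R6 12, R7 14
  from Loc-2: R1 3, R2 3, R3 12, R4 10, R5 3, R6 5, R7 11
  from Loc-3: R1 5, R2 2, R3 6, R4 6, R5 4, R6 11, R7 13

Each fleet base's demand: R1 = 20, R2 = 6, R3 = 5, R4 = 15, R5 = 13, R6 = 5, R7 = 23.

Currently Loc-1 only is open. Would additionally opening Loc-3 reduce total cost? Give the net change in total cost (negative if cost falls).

No — net change +98 (cost rises by 98).

Current service cost with {Loc-1}: 790.
Adding Loc-3: each fleet base re-picks its cheapest; new service cost 623, saving 167.
Extra fixed cost: 265. Net change = 265 − 167 = 98.
(Totals: 838 → 936.)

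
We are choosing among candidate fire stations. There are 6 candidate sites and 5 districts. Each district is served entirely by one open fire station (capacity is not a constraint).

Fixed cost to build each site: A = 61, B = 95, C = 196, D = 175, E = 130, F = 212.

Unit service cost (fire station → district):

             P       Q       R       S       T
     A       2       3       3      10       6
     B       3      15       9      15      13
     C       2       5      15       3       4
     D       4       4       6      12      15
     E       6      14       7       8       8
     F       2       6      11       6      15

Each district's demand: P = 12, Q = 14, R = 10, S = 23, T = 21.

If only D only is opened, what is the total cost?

Each district is assigned to its cheapest site among the open ones.
{D}: P→D 4·12=48, Q→D 4·14=56, R→D 6·10=60, S→D 12·23=276, T→D 15·21=315. Service 755; fixed 175; total 930.

Total cost: 930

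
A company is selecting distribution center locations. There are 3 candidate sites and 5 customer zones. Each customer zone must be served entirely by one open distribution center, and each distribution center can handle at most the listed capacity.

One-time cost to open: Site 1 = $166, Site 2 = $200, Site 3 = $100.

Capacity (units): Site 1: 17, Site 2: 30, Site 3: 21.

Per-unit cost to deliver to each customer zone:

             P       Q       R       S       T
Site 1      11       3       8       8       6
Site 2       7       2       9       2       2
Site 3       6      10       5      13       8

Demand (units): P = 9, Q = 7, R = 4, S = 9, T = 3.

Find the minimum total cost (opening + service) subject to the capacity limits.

Minimum total cost: 412

Open {Site 2, Site 3}: P→Site 3 6·9=54, Q→Site 2 2·7=14, R→Site 3 5·4=20, S→Site 2 2·9=18, T→Site 2 2·3=6.
Loads: Site 2 carries 19/30, Site 3 carries 13/21. Service 112; fixed 300; total 412.
Next best feasible plan costs 421.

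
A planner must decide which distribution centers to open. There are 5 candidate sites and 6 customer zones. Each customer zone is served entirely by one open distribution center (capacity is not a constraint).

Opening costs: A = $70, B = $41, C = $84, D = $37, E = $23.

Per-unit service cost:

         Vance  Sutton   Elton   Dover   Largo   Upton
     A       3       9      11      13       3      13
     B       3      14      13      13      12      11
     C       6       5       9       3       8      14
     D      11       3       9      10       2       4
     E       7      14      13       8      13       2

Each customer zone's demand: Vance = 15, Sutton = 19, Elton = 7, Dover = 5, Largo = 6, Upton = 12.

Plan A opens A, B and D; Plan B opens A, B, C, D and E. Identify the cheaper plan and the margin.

Plan A: {A, B, D}: Vance→A 3·15=45, Sutton→D 3·19=57, Elton→D 9·7=63, Dover→D 10·5=50, Largo→D 2·6=12, Upton→D 4·12=48. Service 275; fixed 148; total 423.
Plan B: {A, B, C, D, E}: Vance→A 3·15=45, Sutton→D 3·19=57, Elton→C 9·7=63, Dover→C 3·5=15, Largo→D 2·6=12, Upton→E 2·12=24. Service 216; fixed 255; total 471.
Difference: |423 − 471| = 48.

Plan A is cheaper by 48.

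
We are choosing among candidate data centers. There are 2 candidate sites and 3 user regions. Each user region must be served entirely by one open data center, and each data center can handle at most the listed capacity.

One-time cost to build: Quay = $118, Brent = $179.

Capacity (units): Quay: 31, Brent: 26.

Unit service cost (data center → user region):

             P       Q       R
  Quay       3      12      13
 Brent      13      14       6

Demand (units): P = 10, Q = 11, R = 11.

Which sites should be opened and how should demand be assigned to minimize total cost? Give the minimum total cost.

Minimum total cost: 525

Open {Quay, Brent}: P→Quay 3·10=30, Q→Quay 12·11=132, R→Brent 6·11=66.
Loads: Quay carries 21/31, Brent carries 11/26. Service 228; fixed 297; total 525.
Next best feasible plan costs 547.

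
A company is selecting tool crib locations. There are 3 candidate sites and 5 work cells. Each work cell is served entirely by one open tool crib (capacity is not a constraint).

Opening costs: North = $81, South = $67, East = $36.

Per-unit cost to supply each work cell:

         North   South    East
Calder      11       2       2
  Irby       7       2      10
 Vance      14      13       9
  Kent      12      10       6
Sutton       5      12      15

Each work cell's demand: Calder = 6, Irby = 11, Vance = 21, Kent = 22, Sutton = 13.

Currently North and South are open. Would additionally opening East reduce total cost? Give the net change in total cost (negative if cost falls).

Current service cost with {North, South}: 592.
Adding East: each work cell re-picks its cheapest; new service cost 420, saving 172.
Extra fixed cost: 36. Net change = 36 − 172 = -136.
(Totals: 740 → 604.)

Yes — net change −136 (cost falls by 136).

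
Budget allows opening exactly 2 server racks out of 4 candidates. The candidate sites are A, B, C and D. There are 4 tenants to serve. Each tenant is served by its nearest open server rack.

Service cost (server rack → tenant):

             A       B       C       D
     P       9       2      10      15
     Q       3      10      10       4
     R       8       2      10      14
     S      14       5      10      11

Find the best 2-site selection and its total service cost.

With exactly 2 open, each tenant uses its cheapest among the chosen.
{A, B}: P→B 2, Q→A 3, R→B 2, S→B 5. Service cost 12.
{B, D}: service cost 13
{B, C}: service cost 19
Among all 6 size-2 choices, {A, B} is lowest.

Choose A and B; total service cost 12.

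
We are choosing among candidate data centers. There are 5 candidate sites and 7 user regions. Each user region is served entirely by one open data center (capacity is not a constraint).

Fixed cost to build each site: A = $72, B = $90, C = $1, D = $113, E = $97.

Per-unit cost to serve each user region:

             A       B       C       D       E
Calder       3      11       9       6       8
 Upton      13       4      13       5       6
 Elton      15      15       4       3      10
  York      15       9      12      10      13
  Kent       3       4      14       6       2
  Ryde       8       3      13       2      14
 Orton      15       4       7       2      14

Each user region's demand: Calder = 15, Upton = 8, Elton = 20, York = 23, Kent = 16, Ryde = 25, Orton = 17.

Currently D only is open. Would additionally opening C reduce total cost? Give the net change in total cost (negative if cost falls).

Current service cost with {D}: 600.
Adding C: each user region re-picks its cheapest; new service cost 600, saving 0.
Extra fixed cost: 1. Net change = 1 − 0 = 1.
(Totals: 713 → 714.)

No — net change +1 (cost rises by 1).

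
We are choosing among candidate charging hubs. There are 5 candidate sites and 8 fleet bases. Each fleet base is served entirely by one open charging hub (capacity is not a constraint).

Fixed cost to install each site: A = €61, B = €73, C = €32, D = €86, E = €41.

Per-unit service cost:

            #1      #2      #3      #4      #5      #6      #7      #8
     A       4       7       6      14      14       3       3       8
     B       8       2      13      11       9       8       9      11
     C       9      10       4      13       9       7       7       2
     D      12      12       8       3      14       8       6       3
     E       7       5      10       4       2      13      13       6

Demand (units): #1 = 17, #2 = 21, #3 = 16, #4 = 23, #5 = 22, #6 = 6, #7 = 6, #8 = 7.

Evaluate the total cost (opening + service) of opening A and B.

Total cost: 883

Each fleet base is assigned to its cheapest site among the open ones.
{A, B}: #1→A 4·17=68, #2→B 2·21=42, #3→A 6·16=96, #4→B 11·23=253, #5→B 9·22=198, #6→A 3·6=18, #7→A 3·6=18, #8→A 8·7=56. Service 749; fixed 134; total 883.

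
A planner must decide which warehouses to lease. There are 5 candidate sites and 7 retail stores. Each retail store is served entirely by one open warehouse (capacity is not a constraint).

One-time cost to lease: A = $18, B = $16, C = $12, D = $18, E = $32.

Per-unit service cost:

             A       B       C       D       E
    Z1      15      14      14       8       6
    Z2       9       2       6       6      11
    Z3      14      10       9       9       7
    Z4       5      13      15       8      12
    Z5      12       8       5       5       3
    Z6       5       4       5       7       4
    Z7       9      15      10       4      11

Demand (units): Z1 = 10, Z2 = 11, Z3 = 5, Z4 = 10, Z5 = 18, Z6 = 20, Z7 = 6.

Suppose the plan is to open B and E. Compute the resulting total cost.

Each retail store is assigned to its cheapest site among the open ones.
{B, E}: Z1→E 6·10=60, Z2→B 2·11=22, Z3→E 7·5=35, Z4→E 12·10=120, Z5→E 3·18=54, Z6→B 4·20=80, Z7→E 11·6=66. Service 437; fixed 48; total 485.

Total cost: 485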